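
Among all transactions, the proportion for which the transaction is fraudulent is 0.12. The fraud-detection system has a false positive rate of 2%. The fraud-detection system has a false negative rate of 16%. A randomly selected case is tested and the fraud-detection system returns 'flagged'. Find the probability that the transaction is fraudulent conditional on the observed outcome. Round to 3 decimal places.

Let H be the event that the transaction is fraudulent. P(H) = 0.12, so P(¬H) = 0.88. With E the 'flagged' result, P(E|H) = 0.84 and P(E|¬H) = 0.02.
P(E) = 0.84·0.12 + 0.02·0.88 = 0.10080 + 0.017600 = 0.11840.
By Bayes' theorem, P(H|E) = 0.10080 / 0.11840 = 0.851.

P(H | E) ≈ 0.851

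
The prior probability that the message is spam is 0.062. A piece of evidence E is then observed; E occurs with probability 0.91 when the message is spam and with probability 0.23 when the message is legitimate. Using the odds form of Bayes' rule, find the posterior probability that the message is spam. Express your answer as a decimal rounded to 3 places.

Prior odds = 0.062/(1−0.062) = 0.066098.
Likelihood ratio for E = 0.91/0.23 = 3.9565.
Posterior odds = prior odds × LR = 0.26152.
Posterior probability = odds/(1+odds) = 0.26152/1.2615 = 0.207.

Posterior probability ≈ 0.207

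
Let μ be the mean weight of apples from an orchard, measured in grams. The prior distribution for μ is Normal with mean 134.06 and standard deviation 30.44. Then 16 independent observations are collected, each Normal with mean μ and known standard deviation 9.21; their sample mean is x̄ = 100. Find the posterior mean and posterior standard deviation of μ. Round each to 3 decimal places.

With known σ, the Normal prior is conjugate. Weight on the data is w = (n/σ²)/(n/σ² + 1/τ₀²) = 0.188626/(0.188626+0.00107922) = 0.99431.
Posterior mean = w·x̄ + (1−w)·μ₀ = 0.99431·100 + 0.0056890·134.06 = 100.194. Posterior variance = 1/(0.188626+0.00107922) = 5.27135, so SD = 2.296.

Posterior mean ≈ 100.194; posterior SD ≈ 2.296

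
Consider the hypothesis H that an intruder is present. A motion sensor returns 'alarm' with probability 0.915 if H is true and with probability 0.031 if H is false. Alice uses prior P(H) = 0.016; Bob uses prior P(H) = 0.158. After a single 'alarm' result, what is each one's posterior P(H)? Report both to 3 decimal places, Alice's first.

The likelihood ratio for an 'alarm' result is 0.915/0.031 = 29.516.
Alice: prior odds 0.016/0.984 = 0.016260; posterior odds 0.47994; posterior probability 0.324.
Bob: prior odds 0.158/0.842 = 0.18765; posterior odds 5.5387; posterior probability 0.847.

Alice: 0.324; Bob: 0.847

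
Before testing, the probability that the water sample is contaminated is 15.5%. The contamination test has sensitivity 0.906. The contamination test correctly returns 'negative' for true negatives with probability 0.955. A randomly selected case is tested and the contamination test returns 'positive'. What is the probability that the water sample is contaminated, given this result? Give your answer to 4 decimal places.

P(H | E) ≈ 0.7869

Write H for 'the water sample is contaminated'. Prior odds H:¬H = 0.155/0.845 = 0.18343. For the 'positive' outcome, the likelihood ratio is 0.906/0.045 = 20.133.
Posterior odds = 0.18343 × 20.133 = 3.6931, so P(H|E) = 3.6931/(1+3.6931) = 0.7869.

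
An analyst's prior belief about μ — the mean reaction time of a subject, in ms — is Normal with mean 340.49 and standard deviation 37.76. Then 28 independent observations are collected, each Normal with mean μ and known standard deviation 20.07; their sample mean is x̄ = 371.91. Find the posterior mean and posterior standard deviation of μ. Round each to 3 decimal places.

Posterior mean ≈ 371.596; posterior SD ≈ 3.774

Prior precision 1/τ₀² = 1/37.76² = 0.00070135; data precision n/σ² = 28/20.07² = 0.0695126.
Posterior precision = 0.00070135 + 0.0695126 = 0.0702139, giving posterior SD = 1/√0.0702139 = 3.774.
Posterior mean = (0.00070135·340.49 + 0.0695126·371.91) / 0.0702139 = 371.596.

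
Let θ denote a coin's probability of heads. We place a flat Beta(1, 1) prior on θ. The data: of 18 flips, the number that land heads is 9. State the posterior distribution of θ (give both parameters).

Posterior: Beta(10, 10)

Observing 9 successes and 9 failures updates Beta(1, 1) by adding the success and failure counts to the two shape parameters: α = 1+9 = 10, β = 1+9 = 10.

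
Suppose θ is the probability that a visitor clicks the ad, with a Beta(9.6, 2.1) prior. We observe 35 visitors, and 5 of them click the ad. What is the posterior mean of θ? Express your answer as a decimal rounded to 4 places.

Observing 5 successes and 30 failures updates Beta(9.6, 2.1) by adding the success and failure counts to the two shape parameters: α = 9.6+5 = 14.6, β = 2.1+30 = 32.1.
E[θ | data] = 14.6/(14.6+32.1) = 0.3126.

Posterior mean ≈ 0.3126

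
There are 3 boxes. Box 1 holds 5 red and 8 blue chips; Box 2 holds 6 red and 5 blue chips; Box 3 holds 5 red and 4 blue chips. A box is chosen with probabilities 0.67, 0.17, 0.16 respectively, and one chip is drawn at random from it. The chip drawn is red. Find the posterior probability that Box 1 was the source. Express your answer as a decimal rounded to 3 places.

Tabulate prior·likelihood by source: [1] prior 0.67, lik 0.3846, product 0.2577; [2] prior 0.17, lik 0.5455, product 0.09273; [3] prior 0.16, lik 0.5556, product 0.08889.
Normalizing constant = 0.43931; the posterior for Box 1 is its product over the sum, 0.2577/0.43931 = 0.587.

Posterior probability ≈ 0.587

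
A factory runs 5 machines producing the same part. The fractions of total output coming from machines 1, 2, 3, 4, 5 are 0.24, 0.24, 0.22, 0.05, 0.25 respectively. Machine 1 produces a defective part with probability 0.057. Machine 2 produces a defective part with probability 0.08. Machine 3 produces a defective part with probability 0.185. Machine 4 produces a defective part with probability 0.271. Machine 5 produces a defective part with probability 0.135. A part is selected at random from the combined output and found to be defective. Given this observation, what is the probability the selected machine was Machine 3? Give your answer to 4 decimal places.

P(defective|M1) = 0.057; P(defective|M2) = 0.08; P(defective|M3) = 0.185; P(defective|M4) = 0.271; P(defective|M5) = 0.135.
Prior × likelihood for each source: 0.24·0.057=0.01368, 0.24·0.08=0.01920, 0.22·0.185=0.04070, 0.05·0.271=0.01355, 0.25·0.135=0.03375. Summing gives P(defective) = 0.12088.
P(Machine 3 | defective) = 0.04070 / 0.12088 = 0.3367.

Posterior probability ≈ 0.3367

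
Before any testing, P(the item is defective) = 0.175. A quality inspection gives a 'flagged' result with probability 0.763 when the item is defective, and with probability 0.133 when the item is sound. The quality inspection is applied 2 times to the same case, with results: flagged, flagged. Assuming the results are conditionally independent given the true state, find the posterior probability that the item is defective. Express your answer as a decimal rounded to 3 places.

Let H be the event that the item is defective; start with P(H) = 0.175. P('flagged'|H) = 0.763, P('flagged'|¬H) = 0.133.
Update on result 1 ('flagged'): P(H) ← 0.763·0.1750 / (0.763·0.1750 + 0.133·0.8250) = 0.13353/0.24325 = 0.5489.
Update on result 2 ('flagged'): P(H) ← 0.763·0.5489 / (0.763·0.5489 + 0.133·0.4511) = 0.41883/0.47882 = 0.8747.

Posterior P(H) ≈ 0.875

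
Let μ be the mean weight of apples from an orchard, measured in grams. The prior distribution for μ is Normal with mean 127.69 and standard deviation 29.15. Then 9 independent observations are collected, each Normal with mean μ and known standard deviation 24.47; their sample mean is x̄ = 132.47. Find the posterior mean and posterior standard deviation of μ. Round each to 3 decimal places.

With known σ, the Normal prior is conjugate. Weight on the data is w = (n/σ²)/(n/σ² + 1/τ₀²) = 0.0150305/(0.0150305+0.00117685) = 0.92739.
Posterior mean = w·x̄ + (1−w)·μ₀ = 0.92739·132.47 + 0.072612·127.69 = 132.123. Posterior variance = 1/(0.0150305+0.00117685) = 61.7002, so SD = 7.855.

Posterior mean ≈ 132.123; posterior SD ≈ 7.855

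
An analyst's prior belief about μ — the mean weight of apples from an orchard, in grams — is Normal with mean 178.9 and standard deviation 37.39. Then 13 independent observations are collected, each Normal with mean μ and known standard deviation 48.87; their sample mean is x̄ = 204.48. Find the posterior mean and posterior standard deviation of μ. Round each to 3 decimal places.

Prior precision 1/τ₀² = 1/37.39² = 0.00071530; data precision n/σ² = 13/48.87² = 0.00544325.
Posterior precision = 0.00071530 + 0.00544325 = 0.00615856, giving posterior SD = 1/√0.00615856 = 12.743.
Posterior mean = (0.00071530·178.9 + 0.00544325·204.48) / 0.00615856 = 201.509.

Posterior mean ≈ 201.509; posterior SD ≈ 12.743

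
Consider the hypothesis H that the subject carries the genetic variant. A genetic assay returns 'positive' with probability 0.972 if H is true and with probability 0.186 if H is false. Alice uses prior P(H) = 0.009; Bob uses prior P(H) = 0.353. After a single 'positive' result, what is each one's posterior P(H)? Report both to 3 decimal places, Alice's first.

Alice: 0.045; Bob: 0.740

The likelihood ratio for a 'positive' result is 0.972/0.186 = 5.2258.
Alice: prior odds 0.009/0.991 = 0.0090817; posterior odds 0.047459; posterior probability 0.045.
Bob: prior odds 0.353/0.647 = 0.54560; posterior odds 2.8512; posterior probability 0.740.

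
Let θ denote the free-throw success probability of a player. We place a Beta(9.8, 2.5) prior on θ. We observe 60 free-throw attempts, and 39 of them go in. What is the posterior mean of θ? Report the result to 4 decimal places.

Posterior mean ≈ 0.6750

The binomial likelihood is conjugate to the Beta prior: with 39 successes and 21 failures, the posterior is Beta(9.8+39, 2.5+21) = Beta(48.8, 23.5).
Posterior mean = α/(α+β) = 48.8/72.3 = 0.6750.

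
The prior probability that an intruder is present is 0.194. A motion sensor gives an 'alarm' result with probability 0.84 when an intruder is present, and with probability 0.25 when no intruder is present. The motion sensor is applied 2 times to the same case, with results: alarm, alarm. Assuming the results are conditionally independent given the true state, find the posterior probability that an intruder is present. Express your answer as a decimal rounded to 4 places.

With H the event that an intruder is present, the joint likelihood of the observed sequence is P(data|H) = 0.84·0.84 = 0.70560 and P(data|¬H) = 0.25·0.25 = 0.062500.
Bayes: P(H|data) = 0.194·0.70560 / (0.194·0.70560 + 0.806·0.062500) = 0.13689/0.18726 = 0.7310.

Posterior P(H) ≈ 0.7310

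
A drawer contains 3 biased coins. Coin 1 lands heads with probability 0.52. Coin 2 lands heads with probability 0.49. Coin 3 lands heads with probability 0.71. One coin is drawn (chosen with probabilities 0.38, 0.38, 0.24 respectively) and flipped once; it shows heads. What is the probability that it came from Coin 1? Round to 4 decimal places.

Posterior probability ≈ 0.3565

P(heads|C1) = 0.52; P(heads|C2) = 0.49; P(heads|C3) = 0.71.
Prior × likelihood for each source: 0.38·0.52=0.1976, 0.38·0.49=0.1862, 0.24·0.71=0.1704. Summing gives P(heads) = 0.55420.
P(Coin 1 | heads) = 0.1976 / 0.55420 = 0.3565.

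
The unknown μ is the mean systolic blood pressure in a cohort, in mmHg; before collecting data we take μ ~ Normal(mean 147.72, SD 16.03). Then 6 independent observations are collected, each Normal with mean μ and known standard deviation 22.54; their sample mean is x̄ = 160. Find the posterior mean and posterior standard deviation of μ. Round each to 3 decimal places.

Posterior mean ≈ 156.956; posterior SD ≈ 7.980

With known σ, the Normal prior is conjugate. Weight on the data is w = (n/σ²)/(n/σ² + 1/τ₀²) = 0.0118098/(0.0118098+0.00389164) = 0.75215.
Posterior mean = w·x̄ + (1−w)·μ₀ = 0.75215·160 + 0.24785·147.72 = 156.956. Posterior variance = 1/(0.0118098+0.00389164) = 63.6883, so SD = 7.980.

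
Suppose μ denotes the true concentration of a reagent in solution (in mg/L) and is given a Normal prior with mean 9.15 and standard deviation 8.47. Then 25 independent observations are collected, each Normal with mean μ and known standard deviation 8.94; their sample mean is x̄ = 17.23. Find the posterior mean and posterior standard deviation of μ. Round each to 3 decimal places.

Posterior mean ≈ 16.885; posterior SD ≈ 1.749

With known σ, the Normal prior is conjugate. Weight on the data is w = (n/σ²)/(n/σ² + 1/τ₀²) = 0.312799/(0.312799+0.0139391) = 0.95734.
Posterior mean = w·x̄ + (1−w)·μ₀ = 0.95734·17.23 + 0.042661·9.15 = 16.885. Posterior variance = 1/(0.312799+0.0139391) = 3.06056, so SD = 1.749.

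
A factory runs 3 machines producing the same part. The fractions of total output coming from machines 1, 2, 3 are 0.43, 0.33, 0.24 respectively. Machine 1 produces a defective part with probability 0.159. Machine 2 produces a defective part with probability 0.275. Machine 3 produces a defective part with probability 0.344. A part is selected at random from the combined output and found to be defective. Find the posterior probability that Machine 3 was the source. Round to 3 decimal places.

P(defective|M1) = 0.159; P(defective|M2) = 0.275; P(defective|M3) = 0.344.
Prior × likelihood for each source: 0.43·0.159=0.06837, 0.33·0.275=0.09075, 0.24·0.344=0.08256. Summing gives P(defective) = 0.24168.
P(Machine 3 | defective) = 0.08256 / 0.24168 = 0.342.

Posterior probability ≈ 0.342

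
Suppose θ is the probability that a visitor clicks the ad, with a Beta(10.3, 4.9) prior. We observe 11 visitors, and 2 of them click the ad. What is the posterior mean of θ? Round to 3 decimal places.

Posterior mean ≈ 0.469

The binomial likelihood is conjugate to the Beta prior: with 2 successes and 9 failures, the posterior is Beta(10.3+2, 4.9+9) = Beta(12.3, 13.9).
Posterior mean = α/(α+β) = 12.3/26.2 = 0.469.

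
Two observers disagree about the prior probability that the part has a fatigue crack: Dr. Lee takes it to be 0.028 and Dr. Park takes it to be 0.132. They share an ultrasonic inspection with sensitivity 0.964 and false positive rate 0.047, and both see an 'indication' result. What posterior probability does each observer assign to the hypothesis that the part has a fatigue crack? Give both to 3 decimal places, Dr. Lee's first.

The likelihood ratio for an 'indication' result is 0.964/0.047 = 20.511.
Dr. Lee: prior odds 0.028/0.972 = 0.028807; posterior odds 0.59084; posterior probability 0.371.
Dr. Park: prior odds 0.132/0.868 = 0.15207; posterior odds 3.1191; posterior probability 0.757.

Dr. Lee: 0.371; Dr. Park: 0.757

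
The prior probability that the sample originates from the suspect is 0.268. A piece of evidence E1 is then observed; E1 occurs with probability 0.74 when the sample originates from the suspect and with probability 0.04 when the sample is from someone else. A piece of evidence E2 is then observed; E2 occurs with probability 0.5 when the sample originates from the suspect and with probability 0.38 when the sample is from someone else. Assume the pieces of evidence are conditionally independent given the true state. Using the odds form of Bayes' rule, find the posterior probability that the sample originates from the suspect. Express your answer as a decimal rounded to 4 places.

Posterior probability ≈ 0.8991

Prior odds = 0.268/(1−0.268) = 0.36612.
Likelihood ratio for E1 = 0.74/0.04 = 18.500.
Likelihood ratio for E2 = 0.5/0.38 = 1.3158.
Posterior odds = prior odds × LR₁ × LR₂ = 8.9121.
Posterior probability = odds/(1+odds) = 8.9121/9.9121 = 0.8991.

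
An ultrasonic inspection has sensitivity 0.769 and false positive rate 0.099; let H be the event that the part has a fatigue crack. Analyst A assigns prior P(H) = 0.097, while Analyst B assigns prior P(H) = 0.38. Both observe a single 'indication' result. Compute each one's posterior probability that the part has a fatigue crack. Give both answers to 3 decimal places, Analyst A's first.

Analyst A: 0.455; Analyst B: 0.826

The likelihood ratio for an 'indication' result is 0.769/0.099 = 7.7677.
Analyst A: prior odds 0.097/0.903 = 0.10742; posterior odds 0.83440; posterior probability 0.455.
Analyst B: prior odds 0.38/0.62 = 0.61290; posterior odds 4.7608; posterior probability 0.826.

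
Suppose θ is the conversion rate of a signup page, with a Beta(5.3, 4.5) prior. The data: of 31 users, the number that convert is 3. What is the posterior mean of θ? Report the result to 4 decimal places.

Observing 3 successes and 28 failures updates Beta(5.3, 4.5) by adding the success and failure counts to the two shape parameters: α = 5.3+3 = 8.3, β = 4.5+28 = 32.5.
E[θ | data] = 8.3/(8.3+32.5) = 0.2034.

Posterior mean ≈ 0.2034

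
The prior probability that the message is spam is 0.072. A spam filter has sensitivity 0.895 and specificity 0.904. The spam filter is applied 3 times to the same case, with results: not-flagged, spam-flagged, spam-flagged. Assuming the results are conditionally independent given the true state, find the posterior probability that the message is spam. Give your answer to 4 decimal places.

Posterior P(H) ≈ 0.4392

Let H be the event that the message is spam; start with P(H) = 0.072. P('spam-flagged'|H) = 0.895, P('spam-flagged'|¬H) = 0.096.
Update on result 1 ('not-flagged'): P(H) ← 0.105·0.0720 / (0.105·0.0720 + 0.904·0.9280) = 0.0075600/0.84647 = 0.0089.
Update on result 2 ('spam-flagged'): P(H) ← 0.895·0.0089 / (0.895·0.0089 + 0.096·0.9911) = 0.0079934/0.10314 = 0.0775.
Update on result 3 ('spam-flagged'): P(H) ← 0.895·0.0775 / (0.895·0.0775 + 0.096·0.9225) = 0.069366/0.15793 = 0.4392.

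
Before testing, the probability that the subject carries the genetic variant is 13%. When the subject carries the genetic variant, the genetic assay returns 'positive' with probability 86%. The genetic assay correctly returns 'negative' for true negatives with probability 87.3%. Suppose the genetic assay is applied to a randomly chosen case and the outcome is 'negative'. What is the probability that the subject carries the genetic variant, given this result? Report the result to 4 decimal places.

Let H be the event that the subject carries the genetic variant. P(H) = 0.13, so P(¬H) = 0.87. With E the 'negative' result, P(E|H) = 0.14 and P(E|¬H) = 0.873.
P(E) = 0.14·0.13 + 0.873·0.87 = 0.018200 + 0.75951 = 0.77771.
By Bayes' theorem, P(H|E) = 0.018200 / 0.77771 = 0.0234.

P(H | E) ≈ 0.0234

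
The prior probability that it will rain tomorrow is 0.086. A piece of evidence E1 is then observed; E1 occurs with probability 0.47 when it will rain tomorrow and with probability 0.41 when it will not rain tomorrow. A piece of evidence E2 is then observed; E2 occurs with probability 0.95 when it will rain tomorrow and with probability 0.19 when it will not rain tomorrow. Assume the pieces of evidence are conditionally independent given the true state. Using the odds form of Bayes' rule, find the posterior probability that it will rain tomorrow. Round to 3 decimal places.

Prior odds = 0.086/(1−0.086) = 0.094092. In log-odds, ln(0.094092) = -2.3635.
Add log likelihood ratios: ln(1.1463) + ln(5.0000) = 1.7460.
Posterior log-odds = -0.61747, so posterior odds = exp(-0.61747) = 0.53931. Converting, P(H|E) = 0.53931/1.5393 = 0.350.

Posterior probability ≈ 0.350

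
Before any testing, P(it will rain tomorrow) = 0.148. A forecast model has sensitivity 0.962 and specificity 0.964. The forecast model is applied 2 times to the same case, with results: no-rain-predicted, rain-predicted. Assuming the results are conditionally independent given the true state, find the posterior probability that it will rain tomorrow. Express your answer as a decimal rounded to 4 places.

Posterior P(H) ≈ 0.1547

Let H be the event that it will rain tomorrow; start with P(H) = 0.148. P('rain-predicted'|H) = 0.962, P('rain-predicted'|¬H) = 0.036.
Update on result 1 ('no-rain-predicted'): P(H) ← 0.038·0.1480 / (0.038·0.1480 + 0.964·0.8520) = 0.0056240/0.82695 = 0.0068.
Update on result 2 ('rain-predicted'): P(H) ← 0.962·0.0068 / (0.962·0.0068 + 0.036·0.9932) = 0.0065424/0.042298 = 0.1547.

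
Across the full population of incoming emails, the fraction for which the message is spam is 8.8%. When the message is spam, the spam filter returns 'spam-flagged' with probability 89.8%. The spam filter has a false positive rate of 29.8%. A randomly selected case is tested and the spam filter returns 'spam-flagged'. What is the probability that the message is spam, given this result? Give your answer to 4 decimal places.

Let H be the event that the message is spam. P(H) = 0.088, so P(¬H) = 0.912. With E the 'spam-flagged' result, P(E|H) = 0.898 and P(E|¬H) = 0.298.
P(E) = 0.898·0.088 + 0.298·0.912 = 0.079024 + 0.27178 = 0.35080.
By Bayes' theorem, P(H|E) = 0.079024 / 0.35080 = 0.2253.

P(H | E) ≈ 0.2253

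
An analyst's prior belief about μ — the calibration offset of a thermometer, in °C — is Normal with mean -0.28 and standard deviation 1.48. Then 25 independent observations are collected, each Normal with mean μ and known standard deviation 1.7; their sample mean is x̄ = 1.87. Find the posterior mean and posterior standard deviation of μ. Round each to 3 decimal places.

Posterior mean ≈ 1.762; posterior SD ≈ 0.331

Prior precision 1/τ₀² = 1/1.48² = 0.456538; data precision n/σ² = 25/1.7² = 8.65052.
Posterior precision = 0.456538 + 8.65052 = 9.10706, giving posterior SD = 1/√9.10706 = 0.331.
Posterior mean = (0.456538·-0.28 + 8.65052·1.87) / 9.10706 = 1.762.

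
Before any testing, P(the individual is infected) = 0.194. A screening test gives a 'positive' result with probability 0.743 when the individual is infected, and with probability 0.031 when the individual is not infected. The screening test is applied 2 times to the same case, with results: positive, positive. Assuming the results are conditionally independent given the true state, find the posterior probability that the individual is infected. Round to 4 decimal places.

Posterior P(H) ≈ 0.9928

With H the event that the individual is infected, the joint likelihood of the observed sequence is P(data|H) = 0.743·0.743 = 0.55205 and P(data|¬H) = 0.031·0.031 = 0.00096100.
Bayes: P(H|data) = 0.194·0.55205 / (0.194·0.55205 + 0.806·0.00096100) = 0.10710/0.10787 = 0.9928.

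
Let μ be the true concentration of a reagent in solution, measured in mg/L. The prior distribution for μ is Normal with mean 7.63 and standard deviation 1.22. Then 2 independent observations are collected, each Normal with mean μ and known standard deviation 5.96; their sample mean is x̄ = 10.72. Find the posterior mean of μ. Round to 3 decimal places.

With known σ, the Normal prior is conjugate. Weight on the data is w = (n/σ²)/(n/σ² + 1/τ₀²) = 0.0563038/(0.0563038+0.671862) = 0.077323.
Posterior mean = w·x̄ + (1−w)·μ₀ = 0.077323·10.72 + 0.92268·7.63 = 7.869.

Posterior mean ≈ 7.869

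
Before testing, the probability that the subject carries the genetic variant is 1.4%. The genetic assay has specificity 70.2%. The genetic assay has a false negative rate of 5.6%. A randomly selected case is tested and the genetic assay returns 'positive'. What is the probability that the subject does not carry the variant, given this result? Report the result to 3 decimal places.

P(¬H | E) ≈ 0.957

Write H for 'the subject carries the genetic variant'. Prior odds H:¬H = 0.014/0.986 = 0.014199. For the 'positive' outcome, the likelihood ratio is 0.944/0.298 = 3.1678.
Posterior odds = 0.014199 × 3.1678 = 0.044979, so P(H|E) = 0.044979/(1+0.044979) = 0.043. Then P(¬H|E) = 1 − 0.043 = 0.957.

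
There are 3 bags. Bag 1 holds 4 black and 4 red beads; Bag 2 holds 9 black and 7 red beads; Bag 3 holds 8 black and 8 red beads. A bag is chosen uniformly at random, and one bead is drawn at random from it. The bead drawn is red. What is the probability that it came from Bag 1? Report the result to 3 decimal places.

P(red|Bag 1) = 0.5; P(red|Bag 2) = 0.4375; P(red|Bag 3) = 0.5.
Prior × likelihood for each source: 0.333333·0.5=0.1667, 0.333333·0.4375=0.1458, 0.333333·0.5=0.1667. Summing gives P(red) = 0.47917.
P(Bag 1 | red) = 0.1667 / 0.47917 = 0.348.

Posterior probability ≈ 0.348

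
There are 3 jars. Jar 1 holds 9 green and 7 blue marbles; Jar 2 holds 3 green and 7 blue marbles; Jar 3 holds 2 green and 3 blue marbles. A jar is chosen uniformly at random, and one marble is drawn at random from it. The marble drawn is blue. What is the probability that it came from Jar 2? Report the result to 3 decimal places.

P(blue|Jar 1) = 0.4375; P(blue|Jar 2) = 0.7; P(blue|Jar 3) = 0.6.
Prior × likelihood for each source: 0.333333·0.4375=0.1458, 0.333333·0.7=0.2333, 0.333333·0.6=0.2000. Summing gives P(blue) = 0.57917.
P(Jar 2 | blue) = 0.2333 / 0.57917 = 0.403.

Posterior probability ≈ 0.403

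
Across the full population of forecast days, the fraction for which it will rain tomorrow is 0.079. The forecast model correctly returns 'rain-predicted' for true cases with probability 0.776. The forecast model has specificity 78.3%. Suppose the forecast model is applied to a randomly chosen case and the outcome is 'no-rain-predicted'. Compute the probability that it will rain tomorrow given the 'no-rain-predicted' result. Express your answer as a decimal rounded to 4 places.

Let H be the event that it will rain tomorrow. P(H) = 0.079, so P(¬H) = 0.921. With E the 'no-rain-predicted' result, P(E|H) = 0.224 and P(E|¬H) = 0.783.
P(E) = 0.224·0.079 + 0.783·0.921 = 0.017696 + 0.72114 = 0.73884.
By Bayes' theorem, P(H|E) = 0.017696 / 0.73884 = 0.0240.

P(H | E) ≈ 0.0240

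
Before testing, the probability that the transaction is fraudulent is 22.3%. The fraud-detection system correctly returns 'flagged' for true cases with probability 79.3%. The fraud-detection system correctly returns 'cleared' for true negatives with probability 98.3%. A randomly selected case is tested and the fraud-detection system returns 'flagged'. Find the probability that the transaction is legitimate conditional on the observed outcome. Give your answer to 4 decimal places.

P(¬H | E) ≈ 0.0695

Let H be the event that the transaction is fraudulent. P(H) = 0.223, so P(¬H) = 0.777. With E the 'flagged' result, P(E|H) = 0.793 and P(E|¬H) = 0.017.
P(E) = 0.793·0.223 + 0.017·0.777 = 0.17684 + 0.013209 = 0.19005.
By Bayes' theorem, P(H|E) = 0.17684 / 0.19005 = 0.9305. Hence P(¬H|E) = 1 − 0.9305 = 0.0695.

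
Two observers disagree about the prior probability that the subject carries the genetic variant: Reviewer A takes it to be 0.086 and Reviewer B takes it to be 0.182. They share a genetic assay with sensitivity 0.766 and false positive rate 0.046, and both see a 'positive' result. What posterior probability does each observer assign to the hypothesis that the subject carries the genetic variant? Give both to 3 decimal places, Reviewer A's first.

Reviewer A: 0.610; Reviewer B: 0.787

The likelihood ratio for a 'positive' result is 0.766/0.046 = 16.652.
Reviewer A: prior odds 0.086/0.914 = 0.094092; posterior odds 1.5668; posterior probability 0.610.
Reviewer B: prior odds 0.182/0.818 = 0.22249; posterior odds 3.7050; posterior probability 0.787.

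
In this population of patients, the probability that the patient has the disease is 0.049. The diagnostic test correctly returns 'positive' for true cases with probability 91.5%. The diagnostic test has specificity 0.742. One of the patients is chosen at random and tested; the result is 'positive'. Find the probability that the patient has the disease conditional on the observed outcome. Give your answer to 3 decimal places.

Let H be the event that the patient has the disease. P(H) = 0.049, so P(¬H) = 0.951. With E the 'positive' result, P(E|H) = 0.915 and P(E|¬H) = 0.258.
P(E) = 0.915·0.049 + 0.258·0.951 = 0.044835 + 0.24536 = 0.29019.
By Bayes' theorem, P(H|E) = 0.044835 / 0.29019 = 0.155.

P(H | E) ≈ 0.155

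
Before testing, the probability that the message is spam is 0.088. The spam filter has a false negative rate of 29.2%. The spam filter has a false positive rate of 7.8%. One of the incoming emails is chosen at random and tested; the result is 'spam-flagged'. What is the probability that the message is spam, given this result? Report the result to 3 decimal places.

P(H | E) ≈ 0.467

Write H for 'the message is spam'. Prior odds H:¬H = 0.088/0.912 = 0.096491. For the 'spam-flagged' outcome, the likelihood ratio is 0.708/0.078 = 9.0769.
Posterior odds = 0.096491 × 9.0769 = 0.87584, so P(H|E) = 0.87584/(1+0.87584) = 0.467.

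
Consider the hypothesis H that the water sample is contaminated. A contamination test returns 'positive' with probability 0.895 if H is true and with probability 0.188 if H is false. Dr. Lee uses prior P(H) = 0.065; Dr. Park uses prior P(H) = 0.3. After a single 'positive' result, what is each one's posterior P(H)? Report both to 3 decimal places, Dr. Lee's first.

The likelihood ratio for a 'positive' result is 0.895/0.188 = 4.7606.
Dr. Lee: prior odds 0.065/0.935 = 0.069519; posterior odds 0.33095; posterior probability 0.249.
Dr. Park: prior odds 0.3/0.7 = 0.42857; posterior odds 2.0403; posterior probability 0.671.

Dr. Lee: 0.249; Dr. Park: 0.671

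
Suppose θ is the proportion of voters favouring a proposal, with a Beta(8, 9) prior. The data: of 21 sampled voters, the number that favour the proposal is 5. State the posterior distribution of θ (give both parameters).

Posterior: Beta(13, 25)

Observing 5 successes and 16 failures updates Beta(8, 9) by adding the success and failure counts to the two shape parameters: α = 8+5 = 13, β = 9+16 = 25.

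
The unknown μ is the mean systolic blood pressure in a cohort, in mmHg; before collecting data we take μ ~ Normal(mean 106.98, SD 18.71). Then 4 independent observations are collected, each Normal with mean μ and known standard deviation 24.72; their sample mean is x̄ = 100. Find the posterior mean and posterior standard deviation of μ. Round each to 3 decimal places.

Posterior mean ≈ 102.121; posterior SD ≈ 10.313

With known σ, the Normal prior is conjugate. Weight on the data is w = (n/σ²)/(n/σ² + 1/τ₀²) = 0.00654580/(0.00654580+0.00285662) = 0.69618.
Posterior mean = w·x̄ + (1−w)·μ₀ = 0.69618·100 + 0.30382·106.98 = 102.121. Posterior variance = 1/(0.00654580+0.00285662) = 106.356, so SD = 10.313.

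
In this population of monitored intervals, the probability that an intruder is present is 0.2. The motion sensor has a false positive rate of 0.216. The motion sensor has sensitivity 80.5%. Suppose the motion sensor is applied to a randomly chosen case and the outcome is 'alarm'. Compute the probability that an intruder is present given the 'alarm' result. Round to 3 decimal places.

Let H be the event that an intruder is present. P(H) = 0.2, so P(¬H) = 0.8. With E the 'alarm' result, P(E|H) = 0.805 and P(E|¬H) = 0.216.
P(E) = 0.805·0.2 + 0.216·0.8 = 0.16100 + 0.17280 = 0.33380.
By Bayes' theorem, P(H|E) = 0.16100 / 0.33380 = 0.482.

P(H | E) ≈ 0.482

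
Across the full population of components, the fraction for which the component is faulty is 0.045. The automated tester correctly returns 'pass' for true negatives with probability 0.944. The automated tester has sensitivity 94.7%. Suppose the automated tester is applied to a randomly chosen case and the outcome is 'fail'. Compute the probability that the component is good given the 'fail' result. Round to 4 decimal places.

P(¬H | E) ≈ 0.5565

Let H be the event that the component is faulty. P(H) = 0.045, so P(¬H) = 0.955. With E the 'fail' result, P(E|H) = 0.947 and P(E|¬H) = 0.056.
P(E) = 0.947·0.045 + 0.056·0.955 = 0.042615 + 0.053480 = 0.096095.
By Bayes' theorem, P(H|E) = 0.042615 / 0.096095 = 0.4435. Hence P(¬H|E) = 1 − 0.4435 = 0.5565.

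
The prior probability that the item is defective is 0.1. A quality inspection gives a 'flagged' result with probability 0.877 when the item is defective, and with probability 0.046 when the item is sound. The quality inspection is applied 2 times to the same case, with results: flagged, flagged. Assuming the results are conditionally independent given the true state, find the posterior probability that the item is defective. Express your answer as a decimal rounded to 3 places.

Let H be the event that the item is defective; start with P(H) = 0.1. P('flagged'|H) = 0.877, P('flagged'|¬H) = 0.046.
Update on result 1 ('flagged'): P(H) ← 0.877·0.1000 / (0.877·0.1000 + 0.046·0.9000) = 0.087700/0.12910 = 0.6793.
Update on result 2 ('flagged'): P(H) ← 0.877·0.6793 / (0.877·0.6793 + 0.046·0.3207) = 0.59576/0.61051 = 0.9758.

Posterior P(H) ≈ 0.976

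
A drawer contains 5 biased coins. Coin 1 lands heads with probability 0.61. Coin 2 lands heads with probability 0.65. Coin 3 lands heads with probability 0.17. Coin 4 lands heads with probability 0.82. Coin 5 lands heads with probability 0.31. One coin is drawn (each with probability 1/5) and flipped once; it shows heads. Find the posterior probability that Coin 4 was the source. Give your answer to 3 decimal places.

Posterior probability ≈ 0.320

Tabulate prior·likelihood by source: [1] prior 0.2, lik 0.61, product 0.1220; [2] prior 0.2, lik 0.65, product 0.1300; [3] prior 0.2, lik 0.17, product 0.03400; [4] prior 0.2, lik 0.82, product 0.1640; [5] prior 0.2, lik 0.31, product 0.06200.
Normalizing constant = 0.51200; the posterior for Coin 4 is its product over the sum, 0.1640/0.51200 = 0.320.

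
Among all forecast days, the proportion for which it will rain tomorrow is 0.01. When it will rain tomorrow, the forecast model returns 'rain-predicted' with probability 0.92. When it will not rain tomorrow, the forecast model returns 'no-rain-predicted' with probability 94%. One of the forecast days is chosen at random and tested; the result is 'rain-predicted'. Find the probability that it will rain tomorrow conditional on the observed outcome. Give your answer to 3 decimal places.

P(H | E) ≈ 0.134

Write H for 'it will rain tomorrow'. Prior odds H:¬H = 0.01/0.99 = 0.010101. For the 'rain-predicted' outcome, the likelihood ratio is 0.92/0.06 = 15.333.
Posterior odds = 0.010101 × 15.333 = 0.15488, so P(H|E) = 0.15488/(1+0.15488) = 0.134.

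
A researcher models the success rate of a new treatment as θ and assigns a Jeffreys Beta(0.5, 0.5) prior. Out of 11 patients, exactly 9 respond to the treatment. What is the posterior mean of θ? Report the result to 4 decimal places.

Posterior mean ≈ 0.7917

The binomial likelihood is conjugate to the Beta prior: with 9 successes and 2 failures, the posterior is Beta(0.5+9, 0.5+2) = Beta(9.5, 2.5).
Posterior mean = α/(α+β) = 9.5/12 = 0.7917.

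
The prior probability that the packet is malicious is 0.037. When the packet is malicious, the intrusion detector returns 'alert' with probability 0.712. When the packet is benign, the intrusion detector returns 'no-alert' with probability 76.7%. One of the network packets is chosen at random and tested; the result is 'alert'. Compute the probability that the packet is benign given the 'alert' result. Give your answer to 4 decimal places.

P(¬H | E) ≈ 0.8949

Let H be the event that the packet is malicious. P(H) = 0.037, so P(¬H) = 0.963. With E the 'alert' result, P(E|H) = 0.712 and P(E|¬H) = 0.233.
P(E) = 0.712·0.037 + 0.233·0.963 = 0.026344 + 0.22438 = 0.25072.
By Bayes' theorem, P(H|E) = 0.026344 / 0.25072 = 0.1051. Hence P(¬H|E) = 1 − 0.1051 = 0.8949.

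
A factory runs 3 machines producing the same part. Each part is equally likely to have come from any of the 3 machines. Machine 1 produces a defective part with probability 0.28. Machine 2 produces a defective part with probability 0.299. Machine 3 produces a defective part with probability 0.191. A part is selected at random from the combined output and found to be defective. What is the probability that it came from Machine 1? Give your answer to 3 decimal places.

P(defective|M1) = 0.28; P(defective|M2) = 0.299; P(defective|M3) = 0.191.
Prior × likelihood for each source: 0.333333·0.28=0.09333, 0.333333·0.299=0.09967, 0.333333·0.191=0.06367. Summing gives P(defective) = 0.25667.
P(Machine 1 | defective) = 0.09333 / 0.25667 = 0.364.

Posterior probability ≈ 0.364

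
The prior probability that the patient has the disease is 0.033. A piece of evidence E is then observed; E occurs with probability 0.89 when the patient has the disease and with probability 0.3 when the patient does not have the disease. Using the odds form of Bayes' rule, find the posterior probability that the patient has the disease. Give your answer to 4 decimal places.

Posterior probability ≈ 0.0919

Prior odds = 0.033/(1−0.033) = 0.034126. In log-odds, ln(0.034126) = -3.3777.
Add log likelihood ratio: ln(2.9667) = 1.0874.
Posterior log-odds = -2.2903, so posterior odds = exp(-2.2903) = 0.10124. Converting, P(H|E) = 0.10124/1.1012 = 0.0919.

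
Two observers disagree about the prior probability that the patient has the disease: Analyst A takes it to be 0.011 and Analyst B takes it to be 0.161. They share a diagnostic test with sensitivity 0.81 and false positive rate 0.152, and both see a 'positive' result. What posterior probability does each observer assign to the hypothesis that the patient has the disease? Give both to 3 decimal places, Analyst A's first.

The likelihood ratio for a 'positive' result is 0.81/0.152 = 5.3289.
Analyst A: prior odds 0.011/0.989 = 0.011122; posterior odds 0.059270; posterior probability 0.056.
Analyst B: prior odds 0.161/0.839 = 0.19190; posterior odds 1.0226; posterior probability 0.506.

Analyst A: 0.056; Analyst B: 0.506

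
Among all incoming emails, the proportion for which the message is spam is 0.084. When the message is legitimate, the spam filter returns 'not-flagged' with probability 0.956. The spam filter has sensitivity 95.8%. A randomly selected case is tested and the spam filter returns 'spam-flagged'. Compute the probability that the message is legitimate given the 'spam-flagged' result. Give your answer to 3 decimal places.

P(¬H | E) ≈ 0.334

Let H be the event that the message is spam. P(H) = 0.084, so P(¬H) = 0.916. With E the 'spam-flagged' result, P(E|H) = 0.958 and P(E|¬H) = 0.044.
P(E) = 0.958·0.084 + 0.044·0.916 = 0.080472 + 0.040304 = 0.12078.
By Bayes' theorem, P(H|E) = 0.080472 / 0.12078 = 0.666. Hence P(¬H|E) = 1 − 0.666 = 0.334.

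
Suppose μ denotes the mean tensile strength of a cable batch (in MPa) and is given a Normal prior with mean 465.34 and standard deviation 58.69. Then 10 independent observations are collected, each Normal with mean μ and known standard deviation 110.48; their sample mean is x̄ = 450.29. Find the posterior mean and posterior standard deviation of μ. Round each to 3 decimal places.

With known σ, the Normal prior is conjugate. Weight on the data is w = (n/σ²)/(n/σ² + 1/τ₀²) = 0.00081928/(0.00081928+0.00029032) = 0.73836.
Posterior mean = w·x̄ + (1−w)·μ₀ = 0.73836·450.29 + 0.26164·465.34 = 454.228. Posterior variance = 1/(0.00081928+0.00029032) = 901.228, so SD = 30.020.

Posterior mean ≈ 454.228; posterior SD ≈ 30.020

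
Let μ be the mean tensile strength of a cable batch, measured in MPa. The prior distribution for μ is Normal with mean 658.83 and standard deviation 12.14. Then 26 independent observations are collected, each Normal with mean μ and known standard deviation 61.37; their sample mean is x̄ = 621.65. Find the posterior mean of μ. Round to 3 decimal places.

With known σ, the Normal prior is conjugate. Weight on the data is w = (n/σ²)/(n/σ² + 1/τ₀²) = 0.00690337/(0.00690337+0.00678520) = 0.50432.
Posterior mean = w·x̄ + (1−w)·μ₀ = 0.50432·621.65 + 0.49568·658.83 = 640.080.

Posterior mean ≈ 640.080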